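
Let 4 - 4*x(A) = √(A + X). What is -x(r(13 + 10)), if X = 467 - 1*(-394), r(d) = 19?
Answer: -1 + √55 ≈ 6.4162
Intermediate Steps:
X = 861 (X = 467 + 394 = 861)
x(A) = 1 - √(861 + A)/4 (x(A) = 1 - √(A + 861)/4 = 1 - √(861 + A)/4)
-x(r(13 + 10)) = -(1 - √(861 + 19)/4) = -(1 - √55) = -1 + √55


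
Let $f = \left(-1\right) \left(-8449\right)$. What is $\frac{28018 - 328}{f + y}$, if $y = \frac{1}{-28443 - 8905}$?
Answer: $\frac{26517080}{8091109} \approx 3.2773$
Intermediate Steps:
$f = 8449$
$y = - \frac{1}{37348}$ ($y = \frac{1}{-37348} = - \frac{1}{37348} \approx -2.6775 \cdot 10^{-5}$)
$\frac{28018 - 328}{f + y} = \frac{28018 - 328}{8449 - \frac{1}{37348}} = \frac{27690}{\frac{315553251}{37348}} = 27690 \cdot \frac{37348}{315553251} = \frac{26517080}{8091109}$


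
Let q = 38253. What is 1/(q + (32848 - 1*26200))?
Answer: 1/44901 ≈ 2.2271e-5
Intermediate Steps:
1/(q + (32848 - 1*26200)) = 1/(38253 + (32848 - 1*26200)) = 1/(38253 + (32848 - 26200)) = 1/(38253 + 6648) = 1/44901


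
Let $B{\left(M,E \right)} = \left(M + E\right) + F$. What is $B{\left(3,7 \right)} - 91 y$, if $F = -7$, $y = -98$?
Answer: $8921$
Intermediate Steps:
$B{\left(M,E \right)} = -7 + E + M$ ($B{\left(M,E \right)} = \left(M + E\right) - 7 = \left(E + M\right) - 7 = -7 + E + M$)
$B{\left(3,7 \right)} - 91 y = \left(-7 + 7 + 3\right) - -8918 = 3 + 8918 = 8921$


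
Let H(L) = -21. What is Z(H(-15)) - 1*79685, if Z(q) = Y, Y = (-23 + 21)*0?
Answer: -79685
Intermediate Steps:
Y = 0 (Y = -2*0 = 0)
Z(q) = 0
Z(H(-15)) - 1*79685 = 0 - 1*79685 = 0 - 79685 = -79685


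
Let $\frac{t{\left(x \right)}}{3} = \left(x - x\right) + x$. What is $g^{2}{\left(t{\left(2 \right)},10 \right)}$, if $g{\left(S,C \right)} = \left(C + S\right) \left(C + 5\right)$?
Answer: $57600$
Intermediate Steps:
$t{\left(x \right)} = 3 x$ ($t{\left(x \right)} = 3 \left(\left(x - x\right) + x\right) = 3 \left(0 + x\right) = 3 x$)
$g{\left(S,C \right)} = \left(5 + C\right) \left(C + S\right)$ ($g{\left(S,C \right)} = \left(C + S\right) \left(5 + C\right) = \left(5 + C\right) \left(C + S\right)$)
$g^{2}{\left(t{\left(2 \right)},10 \right)} = \left(10^{2} + 5 \cdot 10 + 5 \cdot 3 \cdot 2 + 10 \cdot 3 \cdot 2\right)^{2} = \left(100 + 50 + 5 \cdot 6 + 10 \cdot 6\right)^{2} = \left(100 + 50 + 30 + 60\right)^{2} = 240^{2} = 57600$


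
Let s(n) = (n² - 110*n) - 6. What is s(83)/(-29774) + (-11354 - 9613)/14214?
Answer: -49361050/35267303 ≈ -1.3996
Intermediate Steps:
s(n) = -6 + n² - 110*n
s(83)/(-29774) + (-11354 - 9613)/14214 = (-6 + 83² - 110*83)/(-29774) + (-11354 - 9613)/14214 = (-6 + 6889 - 9130)*(-1/29774) - 20967*1/14214 = -2247*(-1/29774) - 6989/4738 = 2247/29774 - 6989/4738 = -49361050/35267303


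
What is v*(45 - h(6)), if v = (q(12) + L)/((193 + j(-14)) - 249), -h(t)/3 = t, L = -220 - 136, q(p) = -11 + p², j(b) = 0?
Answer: 2007/8 ≈ 250.88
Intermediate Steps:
L = -356
h(t) = -3*t
v = 223/56 (v = ((-11 + 12²) - 356)/((193 + 0) - 249) = ((-11 + 144) - 356)/(193 - 249) = (133 - 356)/(-56) = -223*(-1/56) = 223/56 ≈ 3.9821)
v*(45 - h(6)) = 223*(45 - (-3)*6)/56 = 223*(45 - 1*(-18))/56 = 223*(45 + 18)/56 = (223/56)*63 = 2007/8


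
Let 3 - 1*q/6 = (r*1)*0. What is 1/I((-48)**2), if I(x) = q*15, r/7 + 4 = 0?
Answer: 1/270 ≈ 0.0037037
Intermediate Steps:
r = -28 (r = -28 + 7*0 = -28 + 0 = -28)
q = 18 (q = 18 - 6*(-28*1)*0 = 18 - (-168)*0 = 18 - 6*0 = 18 + 0 = 18)
I(x) = 270 (I(x) = 18*15 = 270)
1/I((-48)**2) = 1/270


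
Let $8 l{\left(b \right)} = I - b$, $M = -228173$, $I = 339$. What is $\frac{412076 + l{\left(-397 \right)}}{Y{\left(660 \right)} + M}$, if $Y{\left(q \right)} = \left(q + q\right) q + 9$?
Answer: $\frac{103042}{160759} \approx 0.64097$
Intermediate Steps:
$Y{\left(q \right)} = 9 + 2 q^{2}$ ($Y{\left(q \right)} = 2 q q + 9 = 2 q^{2} + 9 = 9 + 2 q^{2}$)
$l{\left(b \right)} = \frac{339}{8} - \frac{b}{8}$ ($l{\left(b \right)} = \frac{339 - b}{8} = \frac{339}{8} - \frac{b}{8}$)
$\frac{412076 + l{\left(-397 \right)}}{Y{\left(660 \right)} + M} = \frac{412076 + \left(\frac{339}{8} - - \frac{397}{8}\right)}{\left(9 + 2 \cdot 660^{2}\right) - 228173} = \frac{412076 + \left(\frac{339}{8} + \frac{397}{8}\right)}{\left(9 + 2 \cdot 435600\right) - 228173} = \frac{412076 + 92}{\left(9 + 871200\right) - 228173} = \frac{412168}{871209 - 228173} = \frac{412168}{643036} = 412168 \cdot \frac{1}{643036} = \frac{103042}{160759}$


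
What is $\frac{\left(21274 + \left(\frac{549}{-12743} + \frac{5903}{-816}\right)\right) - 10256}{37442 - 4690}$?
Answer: $\frac{114492667271}{340564728576} \approx 0.33618$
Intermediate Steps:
$\frac{\left(21274 + \left(\frac{549}{-12743} + \frac{5903}{-816}\right)\right) - 10256}{37442 - 4690} = \frac{\left(21274 + \left(549 \left(- \frac{1}{12743}\right) + 5903 \left(- \frac{1}{816}\right)\right)\right) - 10256}{37442 - 4690} = \frac{\left(21274 - \frac{75669913}{10398288}\right) - 10256}{32752} = \left(\left(21274 - \frac{75669913}{10398288}\right) - 10256\right) \frac{1}{32752} = \left(\frac{221137508999}{10398288} - 10256\right) \frac{1}{32752} = \frac{114492667271}{10398288} \cdot \frac{1}{32752} = \frac{114492667271}{340564728576}$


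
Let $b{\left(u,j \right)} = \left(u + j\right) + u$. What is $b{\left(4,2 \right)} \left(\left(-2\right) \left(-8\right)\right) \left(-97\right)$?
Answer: $-15520$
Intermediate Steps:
$b{\left(u,j \right)} = j + 2 u$ ($b{\left(u,j \right)} = \left(j + u\right) + u = j + 2 u$)
$b{\left(4,2 \right)} \left(\left(-2\right) \left(-8\right)\right) \left(-97\right) = \left(2 + 2 \cdot 4\right) \left(\left(-2\right) \left(-8\right)\right) \left(-97\right) = \left(2 + 8\right) 16 \left(-97\right) = 10 \cdot 16 \left(-97\right) = 160 \left(-97\right) = -15520$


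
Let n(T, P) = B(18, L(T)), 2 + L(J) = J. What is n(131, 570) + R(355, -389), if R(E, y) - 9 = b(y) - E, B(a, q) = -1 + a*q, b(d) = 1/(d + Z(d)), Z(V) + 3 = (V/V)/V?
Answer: 301165386/152489 ≈ 1975.0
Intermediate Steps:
L(J) = -2 + J
Z(V) = -3 + 1/V (Z(V) = -3 + (V/V)/V = -3 + 1/V)
b(d) = 1/(-3 + d + 1/d) (b(d) = 1/(d + (-3 + 1/d)) = 1/(-3 + d + 1/d))
R(E, y) = 9 - E + y/(1 + y*(-3 + y)) (R(E, y) = 9 + (y/(1 + y*(-3 + y)) - E) = 9 + (-E + y/(1 + y*(-3 + y))) = 9 - E + y/(1 + y*(-3 + y)))
n(T, P) = -37 + 18*T (n(T, P) = -1 + 18*(-2 + T) = -1 + (-36 + 18*T) = -37 + 18*T)
n(131, 570) + R(355, -389) = (-37 + 18*131) + (-389 + (1 - 389*(-3 - 389))*(9 - 1*355))/(1 - 389*(-3 - 389)) = (-37 + 2358) + (-389 + (1 - 389*(-392))*(9 - 355))/(1 - 389*(-392)) = 2321 + (-389 + (1 + 152488)*(-346))/(1 + 152488) = 2321 + (-389 + 152489*(-346))/152489 = 2321 + (-389 - 52761194)/152489 = 2321 + (1/152489)*(-52761583) = 2321 - 52761583/152489 = 301165386/152489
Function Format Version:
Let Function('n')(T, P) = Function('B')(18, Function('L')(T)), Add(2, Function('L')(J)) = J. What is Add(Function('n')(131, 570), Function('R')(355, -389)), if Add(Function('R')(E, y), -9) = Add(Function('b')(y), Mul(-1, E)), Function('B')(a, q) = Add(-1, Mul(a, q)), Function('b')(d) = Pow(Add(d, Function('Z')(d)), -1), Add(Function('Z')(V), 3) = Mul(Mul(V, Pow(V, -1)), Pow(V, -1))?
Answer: Rational(301165386, 152489) ≈ 1975.0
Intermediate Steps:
Function('L')(J) = Add(-2, J)
Function('Z')(V) = Add(-3, Pow(V, -1)) (Function('Z')(V) = Add(-3, Mul(Mul(V, Pow(V, -1)), Pow(V, -1))) = Add(-3, Mul(1, Pow(V, -1))) = Add(-3, Pow(V, -1)))
Function('b')(d) = Pow(Add(-3, d, Pow(d, -1)), -1) (Function('b')(d) = Pow(Add(d, Add(-3, Pow(d, -1))), -1) = Pow(Add(-3, d, Pow(d, -1)), -1))
Function('R')(E, y) = Add(9, Mul(-1, E), Mul(y, Pow(Add(1, Mul(y, Add(-3, y))), -1))) (Function('R')(E, y) = Add(9, Add(Mul(y, Pow(Add(1, Mul(y, Add(-3, y))), -1)), Mul(-1, E))) = Add(9, Add(Mul(-1, E), Mul(y, Pow(Add(1, Mul(y, Add(-3, y))), -1)))) = Add(9, Mul(-1, E), Mul(y, Pow(Add(1, Mul(y, Add(-3, y))), -1))))
Function('n')(T, P) = Add(-37, Mul(18, T)) (Function('n')(T, P) = Add(-1, Mul(18, Add(-2, T))) = Add(-1, Add(-36, Mul(18, T))) = Add(-37, Mul(18, T)))
Add(Function('n')(131, 570), Function('R')(355, -389)) = Add(Add(-37, Mul(18, 131)), Mul(Pow(Add(1, Mul(-389, Add(-3, -389))), -1), Add(-389, Mul(Add(1, Mul(-389, Add(-3, -389))), Add(9, Mul(-1, 355)))))) = Add(Add(-37, 2358), Mul(Pow(Add(1, Mul(-389, -392)), -1), Add(-389, Mul(Add(1, Mul(-389, -392)), Add(9, -355))))) = Add(2321, Mul(Pow(Add(1, 152488), -1), Add(-389, Mul(Add(1, 152488), -346)))) = Add(2321, Mul(Pow(152489, -1), Add(-389, Mul(152489, -346)))) = Add(2321, Mul(Rational(1, 152489), Add(-389, -52761194))) = Add(2321, Mul(Rational(1, 152489), -52761583)) = Add(2321, Rational(-52761583, 152489)) = Rational(301165386, 152489)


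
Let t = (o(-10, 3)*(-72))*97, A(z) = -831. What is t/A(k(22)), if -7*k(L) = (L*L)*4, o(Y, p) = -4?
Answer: -9312/277 ≈ -33.617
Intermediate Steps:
k(L) = -4*L**2/7 (k(L) = -L*L*4/7 = -L**2*4/7 = -4*L**2/7)
t = 27936 (t = -4*(-72)*97 = 288*97 = 27936)
t/A(k(22)) = 27936/(-831) = 27936*(-1/831) = -9312/277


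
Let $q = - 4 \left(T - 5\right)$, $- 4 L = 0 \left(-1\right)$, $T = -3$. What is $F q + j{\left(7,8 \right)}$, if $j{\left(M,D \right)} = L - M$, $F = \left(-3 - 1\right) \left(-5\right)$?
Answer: $633$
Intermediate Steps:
$F = 20$ ($F = \left(-4\right) \left(-5\right) = 20$)
$L = 0$ ($L = - \frac{0 \left(-1\right)}{4} = \left(- \frac{1}{4}\right) 0 = 0$)
$q = 32$ ($q = - 4 \left(-3 - 5\right) = \left(-4\right) \left(-8\right) = 32$)
$j{\left(M,D \right)} = - M$ ($j{\left(M,D \right)} = 0 - M = - M$)
$F q + j{\left(7,8 \right)} = 20 \cdot 32 - 7 = 640 - 7 = 633$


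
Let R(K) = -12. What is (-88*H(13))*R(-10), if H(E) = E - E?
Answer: 0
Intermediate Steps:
H(E) = 0
(-88*H(13))*R(-10) = -88*0*(-12) = 0*(-12) = 0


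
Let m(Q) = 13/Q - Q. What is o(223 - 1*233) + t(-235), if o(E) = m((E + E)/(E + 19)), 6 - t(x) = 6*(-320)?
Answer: 346027/180 ≈ 1922.4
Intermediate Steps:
m(Q) = -Q + 13/Q
t(x) = 1926 (t(x) = 6 - 6*(-320) = 6 - 1*(-1920) = 6 + 1920 = 1926)
o(E) = -2*E/(19 + E) + 13*(19 + E)/(2*E) (o(E) = -(E + E)/(E + 19) + 13/(((E + E)/(E + 19))) = -2*E/(19 + E) + 13/(((2*E)/(19 + E))) = -2*E/(19 + E) + 13/((2*E/(19 + E))) = -2*E/(19 + E) + 13*((19 + E)/(2*E)) = -2*E/(19 + E) + 13*(19 + E)/(2*E))
o(223 - 1*233) + t(-235) = (4693 + 9*(223 - 1*233)² + 494*(223 - 1*233))/(2*(223 - 1*233)*(19 + (223 - 1*233))) + 1926 = (4693 + 9*(223 - 233)² + 494*(223 - 233))/(2*(223 - 233)*(19 + (223 - 233))) + 1926 = (½)*(4693 + 9*(-10)² + 494*(-10))/(-10*(19 - 10)) + 1926 = (½)*(-⅒)*(4693 + 9*100 - 4940)/9 + 1926 = (½)*(-⅒)*(⅑)*(4693 + 900 - 4940) + 1926 = (½)*(-⅒)*(⅑)*653 + 1926 = -653/180 + 1926 = 346027/180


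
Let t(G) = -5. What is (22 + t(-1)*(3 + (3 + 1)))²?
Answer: 169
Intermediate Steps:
(22 + t(-1)*(3 + (3 + 1)))² = (22 - 5*(3 + (3 + 1)))² = (22 - 5*(3 + 4))² = (22 - 5*7)² = (22 - 35)² = (-13)² = 169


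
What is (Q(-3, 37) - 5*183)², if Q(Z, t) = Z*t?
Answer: 1052676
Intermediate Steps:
(Q(-3, 37) - 5*183)² = (-3*37 - 5*183)² = (-111 - 915)² = (-1026)² = 1052676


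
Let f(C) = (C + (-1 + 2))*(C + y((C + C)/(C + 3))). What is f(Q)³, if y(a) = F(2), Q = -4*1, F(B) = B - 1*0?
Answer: 216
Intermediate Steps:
F(B) = B (F(B) = B + 0 = B)
Q = -4
y(a) = 2
f(C) = (1 + C)*(2 + C) (f(C) = (C + (-1 + 2))*(C + 2) = (C + 1)*(2 + C) = (1 + C)*(2 + C))
f(Q)³ = (2 + (-4)² + 3*(-4))³ = (2 + 16 - 12)³ = 6³ = 216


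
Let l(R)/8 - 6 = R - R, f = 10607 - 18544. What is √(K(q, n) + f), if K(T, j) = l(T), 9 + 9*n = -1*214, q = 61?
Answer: 7*I*√161 ≈ 88.82*I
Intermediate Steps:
f = -7937
l(R) = 48 (l(R) = 48 + 8*(R - R) = 48 + 8*0 = 48 + 0 = 48)
n = -223/9 (n = -1 + (-1*214)/9 = -1 + (⅑)*(-214) = -1 - 214/9 = -223/9 ≈ -24.778)
K(T, j) = 48
√(K(q, n) + f) = √(48 - 7937) = √(-7889) = 7*I*√161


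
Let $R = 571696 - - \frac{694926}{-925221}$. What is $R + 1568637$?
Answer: $\frac{660093447889}{308407} \approx 2.1403 \cdot 10^{6}$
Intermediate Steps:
$R = \frac{176314816630}{308407}$ ($R = 571696 - \left(-694926\right) \left(- \frac{1}{925221}\right) = 571696 - \frac{231642}{308407} = \frac{176314816630}{308407} \approx 5.717 \cdot 10^{5}$)
$R + 1568637 = \frac{176314816630}{308407} + 1568637 = \frac{660093447889}{308407}$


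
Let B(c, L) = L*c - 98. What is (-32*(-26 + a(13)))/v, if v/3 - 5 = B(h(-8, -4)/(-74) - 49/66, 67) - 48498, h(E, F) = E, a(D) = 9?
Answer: -442816/118763005 ≈ -0.0037286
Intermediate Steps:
B(c, L) = -98 + L*c
v = -118763005/814 (v = 15 + 3*((-98 + 67*(-8/(-74) - 49/66)) - 48498) = 15 + 3*((-98 + 67*(-8*(-1/74) - 49*1/66)) - 48498) = 15 + 3*((-98 + 67*(4/37 - 49/66)) - 48498) = 15 + 3*((-98 + 67*(-1549/2442)) - 48498) = 15 + 3*((-98 - 103783/2442) - 48498) = 15 + 3*(-343099/2442 - 48498) = 15 + 3*(-118775215/2442) = 15 - 118775215/814 = -118763005/814 ≈ -1.4590e+5)
(-32*(-26 + a(13)))/v = (-32*(-26 + 9))/(-118763005/814) = -32*(-17)*(-814/118763005) = 544*(-814/118763005) = -442816/118763005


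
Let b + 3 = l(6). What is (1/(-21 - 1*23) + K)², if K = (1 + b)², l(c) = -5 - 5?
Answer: 40132225/1936 ≈ 20729.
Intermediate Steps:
l(c) = -10
b = -13 (b = -3 - 10 = -13)
K = 144 (K = (1 - 13)² = (-12)² = 144)
(1/(-21 - 1*23) + K)² = (1/(-21 - 1*23) + 144)² = (1/(-21 - 23) + 144)² = (1/(-44) + 144)² = (-1/44 + 144)² = (6335/44)² = 40132225/1936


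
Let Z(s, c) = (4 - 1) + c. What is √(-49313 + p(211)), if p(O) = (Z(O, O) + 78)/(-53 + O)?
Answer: I*√307750899/79 ≈ 222.06*I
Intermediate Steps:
Z(s, c) = 3 + c
p(O) = (81 + O)/(-53 + O) (p(O) = ((3 + O) + 78)/(-53 + O) = (81 + O)/(-53 + O))
√(-49313 + p(211)) = √(-49313 + (81 + 211)/(-53 + 211)) = √(-49313 + 292/158) = √(-49313 + (1/158)*292) = √(-49313 + 146/79) = √(-3895581/79) = I*√307750899/79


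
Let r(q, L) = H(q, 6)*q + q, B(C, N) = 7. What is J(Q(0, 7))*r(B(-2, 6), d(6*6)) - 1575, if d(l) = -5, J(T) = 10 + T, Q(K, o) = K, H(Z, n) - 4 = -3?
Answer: -1435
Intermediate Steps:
H(Z, n) = 1 (H(Z, n) = 4 - 3 = 1)
r(q, L) = 2*q (r(q, L) = 1*q + q = q + q = 2*q)
J(Q(0, 7))*r(B(-2, 6), d(6*6)) - 1575 = (10 + 0)*(2*7) - 1575 = 10*14 - 1575 = 140 - 1575 = -1435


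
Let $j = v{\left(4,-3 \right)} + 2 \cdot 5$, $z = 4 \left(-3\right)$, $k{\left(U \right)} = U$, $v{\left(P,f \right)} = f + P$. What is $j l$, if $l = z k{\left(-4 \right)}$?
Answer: $528$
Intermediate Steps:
$v{\left(P,f \right)} = P + f$
$z = -12$
$l = 48$ ($l = \left(-12\right) \left(-4\right) = 48$)
$j = 11$ ($j = \left(4 - 3\right) + 2 \cdot 5 = 1 + 10 = 11$)
$j l = 11 \cdot 48 = 528$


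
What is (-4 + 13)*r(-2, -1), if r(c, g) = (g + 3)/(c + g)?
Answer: -6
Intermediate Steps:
r(c, g) = (3 + g)/(c + g)
(-4 + 13)*r(-2, -1) = (-4 + 13)*((3 - 1)/(-2 - 1)) = 9*(2/(-3)) = 9*(-⅓*2) = 9*(-⅔) = -6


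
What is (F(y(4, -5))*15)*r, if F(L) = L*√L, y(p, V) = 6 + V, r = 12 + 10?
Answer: 330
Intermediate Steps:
r = 22
F(L) = L^(3/2)
(F(y(4, -5))*15)*r = ((6 - 5)^(3/2)*15)*22 = (1^(3/2)*15)*22 = (1*15)*22 = 15*22 = 330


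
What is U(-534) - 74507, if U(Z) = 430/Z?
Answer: -19893584/267 ≈ -74508.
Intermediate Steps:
U(-534) - 74507 = 430/(-534) - 74507 = 430*(-1/534) - 74507 = -215/267 - 74507 = -19893584/267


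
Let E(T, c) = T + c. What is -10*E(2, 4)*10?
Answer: -600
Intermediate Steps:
-10*E(2, 4)*10 = -10*(2 + 4)*10 = -10*6*10 = -60*10 = -600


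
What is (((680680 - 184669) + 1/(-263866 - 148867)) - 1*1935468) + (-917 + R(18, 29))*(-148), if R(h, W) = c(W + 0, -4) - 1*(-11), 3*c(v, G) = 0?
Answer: -538768863478/412733 ≈ -1.3054e+6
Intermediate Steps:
c(v, G) = 0 (c(v, G) = (⅓)*0 = 0)
R(h, W) = 11 (R(h, W) = 0 - 1*(-11) = 0 + 11 = 11)
(((680680 - 184669) + 1/(-263866 - 148867)) - 1*1935468) + (-917 + R(18, 29))*(-148) = (((680680 - 184669) + 1/(-263866 - 148867)) - 1*1935468) + (-917 + 11)*(-148) = ((496011 + 1/(-412733)) - 1935468) - 906*(-148) = ((496011 - 1/412733) - 1935468) + 134088 = (204720108062/412733 - 1935468) + 134088 = -594111405982/412733 + 134088 = -538768863478/412733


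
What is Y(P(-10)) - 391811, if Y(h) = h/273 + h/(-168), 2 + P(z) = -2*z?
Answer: -142619219/364 ≈ -3.9181e+5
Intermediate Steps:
P(z) = -2 - 2*z
Y(h) = -5*h/2184 (Y(h) = h*(1/273) + h*(-1/168) = h/273 - h/168 = -5*h/2184)
Y(P(-10)) - 391811 = -5*(-2 - 2*(-10))/2184 - 391811 = -5*(-2 + 20)/2184 - 391811 = -5/2184*18 - 391811 = -15/364 - 391811 = -142619219/364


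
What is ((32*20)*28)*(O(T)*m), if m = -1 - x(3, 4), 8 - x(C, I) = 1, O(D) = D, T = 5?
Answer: -716800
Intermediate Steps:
x(C, I) = 7 (x(C, I) = 8 - 1*1 = 8 - 1 = 7)
m = -8 (m = -1 - 1*7 = -1 - 7 = -8)
((32*20)*28)*(O(T)*m) = ((32*20)*28)*(5*(-8)) = (640*28)*(-40) = 17920*(-40) = -716800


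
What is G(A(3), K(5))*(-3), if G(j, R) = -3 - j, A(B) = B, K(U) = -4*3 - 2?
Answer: 18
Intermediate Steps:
K(U) = -14 (K(U) = -12 - 2 = -14)
G(A(3), K(5))*(-3) = (-3 - 1*3)*(-3) = (-3 - 3)*(-3) = -6*(-3) = 18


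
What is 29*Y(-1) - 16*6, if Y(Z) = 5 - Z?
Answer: 78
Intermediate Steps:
29*Y(-1) - 16*6 = 29*(5 - 1*(-1)) - 16*6 = 29*(5 + 1) - 96 = 29*6 - 96 = 174 - 96 = 78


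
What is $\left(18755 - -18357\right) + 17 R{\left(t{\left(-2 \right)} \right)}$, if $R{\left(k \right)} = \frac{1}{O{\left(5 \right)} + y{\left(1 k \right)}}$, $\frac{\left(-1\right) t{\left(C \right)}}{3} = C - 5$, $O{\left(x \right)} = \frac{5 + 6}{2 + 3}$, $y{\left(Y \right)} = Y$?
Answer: $\frac{4305077}{116} \approx 37113.0$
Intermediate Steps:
$O{\left(x \right)} = \frac{11}{5}$
$t{\left(C \right)} = 15 - 3 C$ ($t{\left(C \right)} = - 3 \left(C - 5\right) = - 3 \left(-5 + C\right) = 15 - 3 C$)
$R{\left(k \right)} = \frac{1}{\frac{11}{5} + k}$ ($R{\left(k \right)} = \frac{1}{\frac{11}{5} + 1 k} = \frac{1}{\frac{11}{5} + k}$)
$\left(18755 - -18357\right) + 17 R{\left(t{\left(-2 \right)} \right)} = \left(18755 - -18357\right) + 17 \frac{5}{11 + 5 \left(15 - -6\right)} = \left(18755 + 18357\right) + 17 \frac{5}{11 + 5 \left(15 + 6\right)} = 37112 + 17 \frac{5}{11 + 5 \cdot 21} = 37112 + 17 \frac{5}{11 + 105} = 37112 + 17 \cdot \frac{5}{116} = 37112 + \frac{85}{116} = \frac{4305077}{116}$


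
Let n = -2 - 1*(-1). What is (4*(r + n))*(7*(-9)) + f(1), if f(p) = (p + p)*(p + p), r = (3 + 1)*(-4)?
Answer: 4288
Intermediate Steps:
r = -16 (r = 4*(-4) = -16)
f(p) = 4*p² (f(p) = (2*p)*(2*p) = 4*p²)
n = -1 (n = -2 + 1 = -1)
(4*(r + n))*(7*(-9)) + f(1) = (4*(-16 - 1))*(7*(-9)) + 4*1² = (4*(-17))*(-63) + 4*1 = -68*(-63) + 4 = 4284 + 4 = 4288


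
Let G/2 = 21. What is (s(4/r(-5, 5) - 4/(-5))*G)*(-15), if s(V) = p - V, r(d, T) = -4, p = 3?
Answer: -2016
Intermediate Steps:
G = 42 (G = 2*21 = 42)
s(V) = 3 - V
(s(4/r(-5, 5) - 4/(-5))*G)*(-15) = ((3 - (4/(-4) - 4/(-5)))*42)*(-15) = ((3 - (4*(-¼) - 4*(-⅕)))*42)*(-15) = ((3 - (-1 + ⅘))*42)*(-15) = ((3 - 1*(-⅕))*42)*(-15) = ((3 + ⅕)*42)*(-15) = ((16/5)*42)*(-15) = (672/5)*(-15) = -2016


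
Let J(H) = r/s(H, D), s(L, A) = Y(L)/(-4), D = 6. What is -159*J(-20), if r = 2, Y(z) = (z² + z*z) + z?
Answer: 106/65 ≈ 1.6308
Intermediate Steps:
Y(z) = z + 2*z² (Y(z) = (z² + z²) + z = 2*z² + z = z + 2*z²)
s(L, A) = -L*(1 + 2*L)/4 (s(L, A) = (L*(1 + 2*L))/(-4) = (L*(1 + 2*L))*(-¼) = -L*(1 + 2*L)/4)
J(H) = -8/(H*(1 + 2*H)) (J(H) = 2/((-H*(1 + 2*H)/4)) = 2*(-4/(H*(1 + 2*H))) = -8/(H*(1 + 2*H)))
-159*J(-20) = -(-1272)/((-20)*(1 + 2*(-20))) = -(-1272)*(-1)/(20*(1 - 40)) = -(-1272)*(-1)/(20*(-39)) = -(-1272)*(-1)*(-1)/(20*39) = -159*(-2/195) = 106/65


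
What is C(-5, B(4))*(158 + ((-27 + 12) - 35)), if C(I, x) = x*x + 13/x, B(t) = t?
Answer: 2079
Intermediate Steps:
C(I, x) = x² + 13/x
C(-5, B(4))*(158 + ((-27 + 12) - 35)) = ((13 + 4³)/4)*(158 + ((-27 + 12) - 35)) = ((13 + 64)/4)*(158 + (-15 - 35)) = ((¼)*77)*(158 - 50) = (77/4)*108 = 2079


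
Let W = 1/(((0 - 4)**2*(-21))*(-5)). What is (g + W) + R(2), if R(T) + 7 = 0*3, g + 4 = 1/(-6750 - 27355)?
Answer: -25209119/2291856 ≈ -10.999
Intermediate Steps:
g = -136421/34105 (g = -4 + 1/(-6750 - 27355) = -4 + 1/(-34105) = -4 - 1/34105 = -136421/34105 ≈ -4.0000)
R(T) = -7 (R(T) = -7 + 0*3 = -7 + 0 = -7)
W = 1/1680 (W = 1/(((-4)**2*(-21))*(-5)) = 1/((16*(-21))*(-5)) = 1/(-336*(-5)) = 1/1680 ≈ 0.00059524)
(g + W) + R(2) = (-136421/34105 + 1/1680) - 7 = -9166127/2291856 - 7 = -25209119/2291856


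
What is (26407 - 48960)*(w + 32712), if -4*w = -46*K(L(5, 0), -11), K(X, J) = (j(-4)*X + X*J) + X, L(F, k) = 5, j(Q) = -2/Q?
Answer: -2901736639/4 ≈ -7.2543e+8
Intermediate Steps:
K(X, J) = 3*X/2 + J*X (K(X, J) = ((-2/(-4))*X + X*J) + X = ((-2*(-¼))*X + J*X) + X = (X/2 + J*X) + X = 3*X/2 + J*X)
w = -2185/4 (w = -(-23)*(½)*5*(3 + 2*(-11))/2 = -(-23)*(½)*5*(3 - 22)/2 = -(-23)*(½)*5*(-19)/2 = -(-23)*(-95)/(2*2) = -¼*2185 = -2185/4 ≈ -546.25)
(26407 - 48960)*(w + 32712) = (26407 - 48960)*(-2185/4 + 32712) = -22553*128663/4 = -2901736639/4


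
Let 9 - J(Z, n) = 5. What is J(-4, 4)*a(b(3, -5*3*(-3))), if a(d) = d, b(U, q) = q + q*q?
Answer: 8280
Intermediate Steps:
J(Z, n) = 4 (J(Z, n) = 9 - 1*5 = 9 - 5 = 4)
b(U, q) = q + q²
J(-4, 4)*a(b(3, -5*3*(-3))) = 4*((-5*3*(-3))*(1 - 5*3*(-3))) = 4*((-15*(-3))*(1 - 15*(-3))) = 4*(45*(1 + 45)) = 4*(45*46) = 4*2070 = 8280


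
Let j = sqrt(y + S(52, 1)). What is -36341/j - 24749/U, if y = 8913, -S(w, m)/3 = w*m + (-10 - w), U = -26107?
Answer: 24749/26107 - 36341*sqrt(8943)/8943 ≈ -383.34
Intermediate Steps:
S(w, m) = 30 + 3*w - 3*m*w (S(w, m) = -3*(w*m + (-10 - w)) = -3*(m*w + (-10 - w)) = -3*(-10 - w + m*w) = 30 + 3*w - 3*m*w)
j = sqrt(8943) (j = sqrt(8913 + (30 + 3*52 - 3*1*52)) = sqrt(8913 + (30 + 156 - 156)) = sqrt(8913 + 30) = sqrt(8943) ≈ 94.567)
-36341/j - 24749/U = -36341*sqrt(8943)/8943 - 24749/(-26107) = -36341*sqrt(8943)/8943 - 24749*(-1/26107) = -36341*sqrt(8943)/8943 + 24749/26107 = 24749/26107 - 36341*sqrt(8943)/8943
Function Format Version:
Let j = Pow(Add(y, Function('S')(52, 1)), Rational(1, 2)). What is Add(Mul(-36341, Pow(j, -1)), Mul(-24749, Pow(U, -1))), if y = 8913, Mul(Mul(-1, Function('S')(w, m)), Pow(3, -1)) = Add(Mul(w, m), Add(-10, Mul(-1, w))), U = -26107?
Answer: Add(Rational(24749, 26107), Mul(Rational(-36341, 8943), Pow(8943, Rational(1, 2)))) ≈ -383.34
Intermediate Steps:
Function('S')(w, m) = Add(30, Mul(3, w), Mul(-3, m, w)) (Function('S')(w, m) = Mul(-3, Add(Mul(w, m), Add(-10, Mul(-1, w)))) = Mul(-3, Add(Mul(m, w), Add(-10, Mul(-1, w)))) = Mul(-3, Add(-10, Mul(-1, w), Mul(m, w))) = Add(30, Mul(3, w), Mul(-3, m, w)))
j = Pow(8943, Rational(1, 2)) (j = Pow(Add(8913, Add(30, Mul(3, 52), Mul(-3, 1, 52))), Rational(1, 2)) = Pow(Add(8913, Add(30, 156, -156)), Rational(1, 2)) = Pow(Add(8913, 30), Rational(1, 2)) = Pow(8943, Rational(1, 2)) ≈ 94.567)
Add(Mul(-36341, Pow(j, -1)), Mul(-24749, Pow(U, -1))) = Add(Mul(-36341, Pow(Pow(8943, Rational(1, 2)), -1)), Mul(-24749, Pow(-26107, -1))) = Add(Mul(-36341, Mul(Rational(1, 8943), Pow(8943, Rational(1, 2)))), Mul(-24749, Rational(-1, 26107))) = Add(Mul(Rational(-36341, 8943), Pow(8943, Rational(1, 2))), Rational(24749, 26107)) = Add(Rational(24749, 26107), Mul(Rational(-36341, 8943), Pow(8943, Rational(1, 2))))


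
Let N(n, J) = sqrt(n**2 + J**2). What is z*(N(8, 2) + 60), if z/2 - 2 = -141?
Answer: -16680 - 556*sqrt(17) ≈ -18972.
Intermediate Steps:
z = -278 (z = 4 + 2*(-141) = 4 - 282 = -278)
N(n, J) = sqrt(J**2 + n**2)
z*(N(8, 2) + 60) = -278*(sqrt(2**2 + 8**2) + 60) = -278*(sqrt(4 + 64) + 60) = -278*(sqrt(68) + 60) = -278*(2*sqrt(17) + 60) = -278*(60 + 2*sqrt(17)) = -16680 - 556*sqrt(17)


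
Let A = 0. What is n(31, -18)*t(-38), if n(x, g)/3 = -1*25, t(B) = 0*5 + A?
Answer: 0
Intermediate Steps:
t(B) = 0 (t(B) = 0*5 + 0 = 0 + 0 = 0)
n(x, g) = -75 (n(x, g) = 3*(-1*25) = 3*(-25) = -75)
n(31, -18)*t(-38) = -75*0 = 0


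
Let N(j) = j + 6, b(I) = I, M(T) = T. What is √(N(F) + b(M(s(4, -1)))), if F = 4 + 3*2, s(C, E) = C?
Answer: 2*√5 ≈ 4.4721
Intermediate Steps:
F = 10 (F = 4 + 6 = 10)
N(j) = 6 + j
√(N(F) + b(M(s(4, -1)))) = √((6 + 10) + 4) = √(16 + 4) = √20 = 2*√5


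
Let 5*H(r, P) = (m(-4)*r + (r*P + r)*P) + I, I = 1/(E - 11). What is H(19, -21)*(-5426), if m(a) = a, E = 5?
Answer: -128658599/15 ≈ -8.5772e+6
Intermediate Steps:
I = -⅙ (I = 1/(5 - 11) = 1/(-6) = -⅙ ≈ -0.16667)
H(r, P) = -1/30 - 4*r/5 + P*(r + P*r)/5 (H(r, P) = ((-4*r + (r*P + r)*P) - ⅙)/5 = ((-4*r + (P*r + r)*P) - ⅙)/5 = ((-4*r + (r + P*r)*P) - ⅙)/5 = ((-4*r + P*(r + P*r)) - ⅙)/5 = (-⅙ - 4*r + P*(r + P*r))/5 = -1/30 - 4*r/5 + P*(r + P*r)/5)
H(19, -21)*(-5426) = (-1/30 - ⅘*19 + (⅕)*(-21)*19 + (⅕)*19*(-21)²)*(-5426) = (-1/30 - 76/5 - 399/5 + (⅕)*19*441)*(-5426) = (-1/30 - 76/5 - 399/5 + 8379/5)*(-5426) = (47423/30)*(-5426) = -128658599/15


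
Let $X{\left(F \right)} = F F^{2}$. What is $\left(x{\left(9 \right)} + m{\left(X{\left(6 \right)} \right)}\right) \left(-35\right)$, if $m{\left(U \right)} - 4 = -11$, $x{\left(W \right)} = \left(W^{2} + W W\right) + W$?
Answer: $-5740$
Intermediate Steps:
$x{\left(W \right)} = W + 2 W^{2}$ ($x{\left(W \right)} = \left(W^{2} + W^{2}\right) + W = 2 W^{2} + W = W + 2 W^{2}$)
$X{\left(F \right)} = F^{3}$
$m{\left(U \right)} = -7$ ($m{\left(U \right)} = 4 - 11 = -7$)
$\left(x{\left(9 \right)} + m{\left(X{\left(6 \right)} \right)}\right) \left(-35\right) = \left(9 \left(1 + 2 \cdot 9\right) - 7\right) \left(-35\right) = \left(9 \left(1 + 18\right) - 7\right) \left(-35\right) = \left(9 \cdot 19 - 7\right) \left(-35\right) = \left(171 - 7\right) \left(-35\right) = 164 \left(-35\right) = -5740$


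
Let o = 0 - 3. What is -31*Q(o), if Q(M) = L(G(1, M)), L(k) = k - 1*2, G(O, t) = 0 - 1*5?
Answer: 217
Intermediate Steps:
G(O, t) = -5 (G(O, t) = 0 - 5 = -5)
L(k) = -2 + k (L(k) = k - 2 = -2 + k)
o = -3
Q(M) = -7 (Q(M) = -2 - 5 = -7)
-31*Q(o) = -31*(-7) = 217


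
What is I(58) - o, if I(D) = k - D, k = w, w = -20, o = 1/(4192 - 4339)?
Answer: -11465/147 ≈ -77.993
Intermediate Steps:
o = -1/147 (o = 1/(-147) = -1/147 ≈ -0.0068027)
k = -20
I(D) = -20 - D
I(58) - o = (-20 - 1*58) - 1*(-1/147) = (-20 - 58) + 1/147 = -78 + 1/147 = -11465/147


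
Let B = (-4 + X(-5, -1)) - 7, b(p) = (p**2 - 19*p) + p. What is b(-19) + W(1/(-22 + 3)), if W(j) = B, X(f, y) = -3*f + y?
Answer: 706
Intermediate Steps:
X(f, y) = y - 3*f
b(p) = p**2 - 18*p
B = 3 (B = (-4 + (-1 - 3*(-5))) - 7 = (-4 + (-1 + 15)) - 7 = (-4 + 14) - 7 = 10 - 7 = 3)
W(j) = 3
b(-19) + W(1/(-22 + 3)) = -19*(-18 - 19) + 3 = -19*(-37) + 3 = 703 + 3 = 706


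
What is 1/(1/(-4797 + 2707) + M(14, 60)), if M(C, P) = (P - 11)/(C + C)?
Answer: 4180/7313 ≈ 0.57158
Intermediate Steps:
M(C, P) = (-11 + P)/(2*C) (M(C, P) = (-11 + P)/((2*C)) = (-11 + P)*(1/(2*C)) = (-11 + P)/(2*C))
1/(1/(-4797 + 2707) + M(14, 60)) = 1/(1/(-4797 + 2707) + (½)*(-11 + 60)/14) = 1/(1/(-2090) + (½)*(1/14)*49) = 1/(-1/2090 + 7/4) = 1/(7313/4180) = 4180/7313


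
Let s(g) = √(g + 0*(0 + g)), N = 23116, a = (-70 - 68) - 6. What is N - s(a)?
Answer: 23116 - 12*I ≈ 23116.0 - 12.0*I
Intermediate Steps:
a = -144 (a = -138 - 6 = -144)
s(g) = √g (s(g) = √(g + 0*g) = √(g + 0) = √g)
N - s(a) = 23116 - √(-144) = 23116 - 12*I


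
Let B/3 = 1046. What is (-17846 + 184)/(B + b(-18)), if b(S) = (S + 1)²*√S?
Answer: -9237226/1891737 + 2552159*I*√2/1891737 ≈ -4.8829 + 1.9079*I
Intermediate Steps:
B = 3138 (B = 3*1046 = 3138)
b(S) = √S*(1 + S)² (b(S) = (1 + S)²*√S = √S*(1 + S)²)
(-17846 + 184)/(B + b(-18)) = (-17846 + 184)/(3138 + √(-18)*(1 - 18)²) = -17662/(3138 + (3*I*√2)*(-17)²) = -17662/(3138 + (3*I*√2)*289) = -17662/(3138 + 867*I*√2)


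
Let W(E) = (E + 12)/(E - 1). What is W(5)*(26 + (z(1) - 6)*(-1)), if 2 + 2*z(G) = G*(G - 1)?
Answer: 561/4 ≈ 140.25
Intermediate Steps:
W(E) = (12 + E)/(-1 + E)
z(G) = -1 + G*(-1 + G)/2 (z(G) = -1 + (G*(G - 1))/2 = -1 + (G*(-1 + G))/2 = -1 + G*(-1 + G)/2)
W(5)*(26 + (z(1) - 6)*(-1)) = ((12 + 5)/(-1 + 5))*(26 + ((-1 + (½)*1² - ½*1) - 6)*(-1)) = (17/4)*(26 + ((-1 + (½)*1 - ½) - 6)*(-1)) = ((¼)*17)*(26 + ((-1 + ½ - ½) - 6)*(-1)) = 17*(26 + (-1 - 6)*(-1))/4 = 17*(26 - 7*(-1))/4 = 17*(26 + 7)/4 = (17/4)*33 = 561/4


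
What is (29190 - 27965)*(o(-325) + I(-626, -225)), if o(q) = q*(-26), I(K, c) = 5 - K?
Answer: 11124225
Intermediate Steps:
o(q) = -26*q
(29190 - 27965)*(o(-325) + I(-626, -225)) = (29190 - 27965)*(-26*(-325) + (5 - 1*(-626))) = 1225*(8450 + (5 + 626)) = 1225*(8450 + 631) = 1225*9081 = 11124225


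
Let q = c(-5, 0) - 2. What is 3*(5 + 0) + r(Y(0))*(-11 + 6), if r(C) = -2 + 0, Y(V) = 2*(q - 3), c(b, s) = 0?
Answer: 25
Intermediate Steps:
q = -2 (q = 0 - 2 = -2)
Y(V) = -10 (Y(V) = 2*(-2 - 3) = 2*(-5) = -10)
r(C) = -2
3*(5 + 0) + r(Y(0))*(-11 + 6) = 3*(5 + 0) - 2*(-11 + 6) = 3*5 - 2*(-5) = 15 + 10 = 25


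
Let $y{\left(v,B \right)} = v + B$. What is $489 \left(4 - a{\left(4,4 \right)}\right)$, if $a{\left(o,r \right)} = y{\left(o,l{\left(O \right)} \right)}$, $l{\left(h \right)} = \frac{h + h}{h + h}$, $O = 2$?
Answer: $-489$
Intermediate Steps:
$l{\left(h \right)} = 1$ ($l{\left(h \right)} = \frac{2 h}{2 h} = 2 h \frac{1}{2 h} = 1$)
$y{\left(v,B \right)} = B + v$
$a{\left(o,r \right)} = 1 + o$
$489 \left(4 - a{\left(4,4 \right)}\right) = 489 \left(4 - \left(1 + 4\right)\right) = 489 \left(4 - 5\right) = 489 \left(-1\right) = -489$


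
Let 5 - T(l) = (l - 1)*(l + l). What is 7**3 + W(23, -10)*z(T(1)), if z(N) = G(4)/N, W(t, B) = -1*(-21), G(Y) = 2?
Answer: 1757/5 ≈ 351.40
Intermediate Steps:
W(t, B) = 21
T(l) = 5 - 2*l*(-1 + l) (T(l) = 5 - (l - 1)*(l + l) = 5 - (-1 + l)*2*l = 5 - 2*l*(-1 + l))
z(N) = 2/N
7**3 + W(23, -10)*z(T(1)) = 7**3 + 21*(2/(5 - 2*1**2 + 2*1)) = 343 + 21*(2/(5 - 2*1 + 2)) = 343 + 21*(2/(5 - 2 + 2)) = 343 + 21*(2/5) = 343 + 42/5 = 1757/5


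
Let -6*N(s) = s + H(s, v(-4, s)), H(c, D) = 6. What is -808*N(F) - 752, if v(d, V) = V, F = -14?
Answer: -5488/3 ≈ -1829.3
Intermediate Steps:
N(s) = -1 - s/6 (N(s) = -(s + 6)/6 = -(6 + s)/6 = -1 - s/6)
-808*N(F) - 752 = -808*(-1 - ⅙*(-14)) - 752 = -808*(-1 + 7/3) - 752 = -808*4/3 - 752 = -3232/3 - 752 = -5488/3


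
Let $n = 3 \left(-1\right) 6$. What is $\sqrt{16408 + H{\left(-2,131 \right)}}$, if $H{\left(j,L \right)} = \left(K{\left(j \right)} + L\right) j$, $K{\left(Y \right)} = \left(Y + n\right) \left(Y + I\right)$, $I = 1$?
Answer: $\sqrt{16106} \approx 126.91$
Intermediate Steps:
$n = -18$ ($n = \left(-3\right) 6 = -18$)
$K{\left(Y \right)} = \left(1 + Y\right) \left(-18 + Y\right)$ ($K{\left(Y \right)} = \left(Y - 18\right) \left(Y + 1\right) = \left(-18 + Y\right) \left(1 + Y\right) = \left(1 + Y\right) \left(-18 + Y\right)$)
$H{\left(j,L \right)} = j \left(-18 + L + j^{2} - 17 j\right)$ ($H{\left(j,L \right)} = \left(\left(-18 + j^{2} - 17 j\right) + L\right) j = \left(-18 + L + j^{2} - 17 j\right) j = j \left(-18 + L + j^{2} - 17 j\right)$)
$\sqrt{16408 + H{\left(-2,131 \right)}} = \sqrt{16408 - 2 \left(-18 + 131 + \left(-2\right)^{2} - -34\right)} = \sqrt{16408 - 2 \left(-18 + 131 + 4 + 34\right)} = \sqrt{16408 - 302} = \sqrt{16106}$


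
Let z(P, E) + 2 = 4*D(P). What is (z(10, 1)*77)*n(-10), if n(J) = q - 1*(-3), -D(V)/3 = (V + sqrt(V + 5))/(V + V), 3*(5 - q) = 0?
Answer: -4928 - 1848*sqrt(15)/5 ≈ -6359.5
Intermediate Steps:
q = 5 (q = 5 - 1/3*0 = 5 + 0 = 5)
D(V) = -3*(V + sqrt(5 + V))/(2*V) (D(V) = -3*(V + sqrt(V + 5))/(V + V) = -3*(V + sqrt(5 + V))/(2*V))
z(P, E) = -2 + 6*(-P - sqrt(5 + P))/P (z(P, E) = -2 + 4*(3*(-P - sqrt(5 + P))/(2*P)) = -2 + 6*(-P - sqrt(5 + P))/P)
n(J) = 8 (n(J) = 5 - 1*(-3) = 5 + 3 = 8)
(z(10, 1)*77)*n(-10) = ((-8 - 6*sqrt(5 + 10)/10)*77)*8 = ((-8 - 6*1/10*sqrt(15))*77)*8 = ((-8 - 3*sqrt(15)/5)*77)*8 = (-616 - 231*sqrt(15)/5)*8 = -4928 - 1848*sqrt(15)/5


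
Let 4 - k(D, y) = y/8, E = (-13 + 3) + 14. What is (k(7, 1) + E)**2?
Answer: 3969/64 ≈ 62.016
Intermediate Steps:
E = 4 (E = -10 + 14 = 4)
k(D, y) = 4 - y/8
(k(7, 1) + E)**2 = ((4 - 1/8*1) + 4)**2 = ((4 - 1/8) + 4)**2 = (31/8 + 4)**2 = (63/8)**2 = 3969/64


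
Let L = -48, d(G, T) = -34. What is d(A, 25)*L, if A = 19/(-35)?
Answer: 1632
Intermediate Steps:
A = -19/35 (A = 19*(-1/35) = -19/35 ≈ -0.54286)
d(A, 25)*L = -34*(-48) = 1632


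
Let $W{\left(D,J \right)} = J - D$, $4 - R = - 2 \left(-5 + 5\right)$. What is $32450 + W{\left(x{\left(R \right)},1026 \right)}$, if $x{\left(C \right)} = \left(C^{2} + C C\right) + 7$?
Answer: $33437$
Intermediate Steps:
$R = 4$ ($R = 4 - - 2 \left(-5 + 5\right) = 4 - \left(-2\right) 0 = 4 - 0 = 4 + 0 = 4$)
$x{\left(C \right)} = 7 + 2 C^{2}$ ($x{\left(C \right)} = \left(C^{2} + C^{2}\right) + 7 = 2 C^{2} + 7 = 7 + 2 C^{2}$)
$32450 + W{\left(x{\left(R \right)},1026 \right)} = 32450 + \left(1026 - \left(7 + 2 \cdot 4^{2}\right)\right) = 32450 + \left(1026 - \left(7 + 2 \cdot 16\right)\right) = 32450 + \left(1026 - \left(7 + 32\right)\right) = 32450 + \left(1026 - 39\right) = 32450 + 987 = 33437$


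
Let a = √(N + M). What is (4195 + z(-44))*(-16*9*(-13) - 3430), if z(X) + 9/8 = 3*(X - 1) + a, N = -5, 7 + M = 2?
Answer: -25294909/4 - 1558*I*√10 ≈ -6.3237e+6 - 4926.8*I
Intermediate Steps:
M = -5 (M = -7 + 2 = -5)
a = I*√10 (a = √(-5 - 5) = √(-10) = I*√10 ≈ 3.1623*I)
z(X) = -33/8 + 3*X + I*√10 (z(X) = -9/8 + (3*(X - 1) + I*√10) = -9/8 + (3*(-1 + X) + I*√10) = -9/8 + ((-3 + 3*X) + I*√10) = -9/8 + (-3 + 3*X + I*√10) = -33/8 + 3*X + I*√10)
(4195 + z(-44))*(-16*9*(-13) - 3430) = (4195 + (-33/8 + 3*(-44) + I*√10))*(-16*9*(-13) - 3430) = (4195 + (-33/8 - 132 + I*√10))*(-144*(-13) - 3430) = (4195 + (-1089/8 + I*√10))*(1872 - 3430) = (32471/8 + I*√10)*(-1558) = -25294909/4 - 1558*I*√10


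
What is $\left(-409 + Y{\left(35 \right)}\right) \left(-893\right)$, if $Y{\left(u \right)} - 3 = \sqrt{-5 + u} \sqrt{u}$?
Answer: $362558 - 4465 \sqrt{42} \approx 3.3362 \cdot 10^{5}$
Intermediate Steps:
$Y{\left(u \right)} = 3 + \sqrt{u} \sqrt{-5 + u}$ ($Y{\left(u \right)} = 3 + \sqrt{-5 + u} \sqrt{u} = 3 + \sqrt{u} \sqrt{-5 + u}$)
$\left(-409 + Y{\left(35 \right)}\right) \left(-893\right) = \left(-409 + \left(3 + \sqrt{35} \sqrt{-5 + 35}\right)\right) \left(-893\right) = \left(-409 + \left(3 + \sqrt{35} \sqrt{30}\right)\right) \left(-893\right) = \left(-409 + \left(3 + 5 \sqrt{42}\right)\right) \left(-893\right) = \left(-406 + 5 \sqrt{42}\right) \left(-893\right) = 362558 - 4465 \sqrt{42}$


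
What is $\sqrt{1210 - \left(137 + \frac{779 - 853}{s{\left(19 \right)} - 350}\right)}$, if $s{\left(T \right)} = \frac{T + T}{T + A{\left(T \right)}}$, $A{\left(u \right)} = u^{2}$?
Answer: $\frac{\sqrt{13134150813}}{3499} \approx 32.753$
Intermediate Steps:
$s{\left(T \right)} = \frac{2 T}{T + T^{2}}$ ($s{\left(T \right)} = \frac{T + T}{T + T^{2}} = \frac{2 T}{T + T^{2}}$)
$\sqrt{1210 - \left(137 + \frac{779 - 853}{s{\left(19 \right)} - 350}\right)} = \sqrt{1210 - \left(137 + \frac{779 - 853}{\frac{2}{1 + 19} - 350}\right)} = \sqrt{1210 - \left(137 - \frac{74}{\frac{2}{20} - 350}\right)} = \sqrt{1210 - \left(137 - \frac{74}{2 \cdot \frac{1}{20} - 350}\right)} = \sqrt{1210 - \left(137 - \frac{74}{\frac{1}{10} - 350}\right)} = \sqrt{1210 - \left(137 - \frac{74}{- \frac{3499}{10}}\right)} = \sqrt{1210 - \left(137 - - \frac{740}{3499}\right)} = \sqrt{1210 - \frac{480103}{3499}} = \sqrt{\frac{3753687}{3499}} = \frac{\sqrt{13134150813}}{3499}$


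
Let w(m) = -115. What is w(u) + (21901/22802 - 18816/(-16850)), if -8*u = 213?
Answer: -21693250609/192106850 ≈ -112.92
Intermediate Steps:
u = -213/8 (u = -1/8*213 = -213/8 ≈ -26.625)
w(u) + (21901/22802 - 18816/(-16850)) = -115 + (21901/22802 - 18816/(-16850)) = -115 + (21901*(1/22802) - 18816*(-1/16850)) = -115 + (21901/22802 + 9408/8425) = -115 + 399037141/192106850 = -21693250609/192106850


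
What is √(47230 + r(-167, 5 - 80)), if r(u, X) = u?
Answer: √47063 ≈ 216.94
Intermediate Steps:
√(47230 + r(-167, 5 - 80)) = √(47230 - 167) = √47063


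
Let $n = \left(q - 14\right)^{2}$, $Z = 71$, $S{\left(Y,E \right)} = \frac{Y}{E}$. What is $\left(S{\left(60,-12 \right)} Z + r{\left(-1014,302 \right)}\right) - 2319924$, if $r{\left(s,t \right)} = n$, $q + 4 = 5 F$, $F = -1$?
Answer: $-2319750$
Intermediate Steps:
$q = -9$ ($q = -4 + 5 \left(-1\right) = -4 - 5 = -9$)
$n = 529$ ($n = \left(-9 - 14\right)^{2} = \left(-23\right)^{2} = 529$)
$r{\left(s,t \right)} = 529$
$\left(S{\left(60,-12 \right)} Z + r{\left(-1014,302 \right)}\right) - 2319924 = \left(\frac{60}{-12} \cdot 71 + 529\right) - 2319924 = \left(60 \left(- \frac{1}{12}\right) 71 + 529\right) - 2319924 = \left(\left(-5\right) 71 + 529\right) - 2319924 = \left(-355 + 529\right) - 2319924 = 174 - 2319924 = -2319750$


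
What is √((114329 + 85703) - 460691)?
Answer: I*√260659 ≈ 510.55*I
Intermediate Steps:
√((114329 + 85703) - 460691) = √(200032 - 460691) = √(-260659) = I*√260659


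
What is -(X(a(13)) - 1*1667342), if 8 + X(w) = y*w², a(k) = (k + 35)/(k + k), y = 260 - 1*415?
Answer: 281871430/169 ≈ 1.6679e+6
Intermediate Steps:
y = -155 (y = 260 - 415 = -155)
a(k) = (35 + k)/(2*k) (a(k) = (35 + k)/((2*k)) = (35 + k)*(1/(2*k)) = (35 + k)/(2*k))
X(w) = -8 - 155*w²
-(X(a(13)) - 1*1667342) = -((-8 - 155*(35 + 13)²/676) - 1*1667342) = -((-8 - 155*((½)*(1/13)*48)²) - 1667342) = -((-8 - 155*(24/13)²) - 1667342) = -((-8 - 155*576/169) - 1667342) = -((-8 - 89280/169) - 1667342) = -(-90632/169 - 1667342) = -1*(-281871430/169) = 281871430/169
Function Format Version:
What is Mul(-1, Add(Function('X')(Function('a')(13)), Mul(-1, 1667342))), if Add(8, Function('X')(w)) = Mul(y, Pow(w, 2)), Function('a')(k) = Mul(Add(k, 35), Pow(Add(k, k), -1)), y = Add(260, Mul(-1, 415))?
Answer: Rational(281871430, 169) ≈ 1.6679e+6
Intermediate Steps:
y = -155 (y = Add(260, -415) = -155)
Function('a')(k) = Mul(Rational(1, 2), Pow(k, -1), Add(35, k)) (Function('a')(k) = Mul(Add(35, k), Pow(Mul(2, k), -1)) = Mul(Add(35, k), Mul(Rational(1, 2), Pow(k, -1))) = Mul(Rational(1, 2), Pow(k, -1), Add(35, k)))
Function('X')(w) = Add(-8, Mul(-155, Pow(w, 2)))
Mul(-1, Add(Function('X')(Function('a')(13)), Mul(-1, 1667342))) = Mul(-1, Add(Add(-8, Mul(-155, Pow(Mul(Rational(1, 2), Pow(13, -1), Add(35, 13)), 2))), Mul(-1, 1667342))) = Mul(-1, Add(Add(-8, Mul(-155, Pow(Mul(Rational(1, 2), Rational(1, 13), 48), 2))), -1667342)) = Mul(-1, Add(Add(-8, Mul(-155, Pow(Rational(24, 13), 2))), -1667342)) = Mul(-1, Add(Add(-8, Mul(-155, Rational(576, 169))), -1667342)) = Mul(-1, Add(Add(-8, Rational(-89280, 169)), -1667342)) = Mul(-1, Add(Rational(-90632, 169), -1667342)) = Mul(-1, Rational(-281871430, 169)) = Rational(281871430, 169)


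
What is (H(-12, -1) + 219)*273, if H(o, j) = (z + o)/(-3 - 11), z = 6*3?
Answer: 59670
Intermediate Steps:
z = 18
H(o, j) = -9/7 - o/14 (H(o, j) = (18 + o)/(-3 - 11) = (18 + o)/(-14) = (18 + o)*(-1/14) = -9/7 - o/14)
(H(-12, -1) + 219)*273 = ((-9/7 - 1/14*(-12)) + 219)*273 = ((-9/7 + 6/7) + 219)*273 = (-3/7 + 219)*273 = (1530/7)*273 = 59670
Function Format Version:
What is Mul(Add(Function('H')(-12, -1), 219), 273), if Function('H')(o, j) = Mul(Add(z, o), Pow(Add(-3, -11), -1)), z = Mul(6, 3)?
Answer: 59670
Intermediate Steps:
z = 18
Function('H')(o, j) = Add(Rational(-9, 7), Mul(Rational(-1, 14), o)) (Function('H')(o, j) = Mul(Add(18, o), Pow(Add(-3, -11), -1)) = Mul(Add(18, o), Pow(-14, -1)) = Mul(Add(18, o), Rational(-1, 14)) = Add(Rational(-9, 7), Mul(Rational(-1, 14), o)))
Mul(Add(Function('H')(-12, -1), 219), 273) = Mul(Add(Add(Rational(-9, 7), Mul(Rational(-1, 14), -12)), 219), 273) = Mul(Add(Add(Rational(-9, 7), Rational(6, 7)), 219), 273) = Mul(Add(Rational(-3, 7), 219), 273) = Mul(Rational(1530, 7), 273) = 59670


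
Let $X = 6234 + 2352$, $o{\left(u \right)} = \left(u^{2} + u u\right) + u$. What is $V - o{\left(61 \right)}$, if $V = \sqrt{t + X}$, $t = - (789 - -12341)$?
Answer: $-7503 + 8 i \sqrt{71} \approx -7503.0 + 67.409 i$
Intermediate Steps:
$t = -13130$ ($t = - (789 + 12341) = \left(-1\right) 13130 = -13130$)
$o{\left(u \right)} = u + 2 u^{2}$ ($o{\left(u \right)} = \left(u^{2} + u^{2}\right) + u = 2 u^{2} + u = u + 2 u^{2}$)
$X = 8586$
$V = 8 i \sqrt{71}$ ($V = \sqrt{-13130 + 8586} = \sqrt{-4544} = 8 i \sqrt{71} \approx 67.409 i$)
$V - o{\left(61 \right)} = 8 i \sqrt{71} - 61 \left(1 + 2 \cdot 61\right) = 8 i \sqrt{71} - 61 \left(1 + 122\right) = 8 i \sqrt{71} - 61 \cdot 123 = 8 i \sqrt{71} - 7503 = -7503 + 8 i \sqrt{71}$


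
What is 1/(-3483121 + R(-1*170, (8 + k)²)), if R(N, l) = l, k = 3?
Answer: -1/3483000 ≈ -2.8711e-7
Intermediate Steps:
1/(-3483121 + R(-1*170, (8 + k)²)) = 1/(-3483121 + (8 + 3)²) = 1/(-3483121 + 11²) = 1/(-3483121 + 121) = 1/(-3483000) = -1/3483000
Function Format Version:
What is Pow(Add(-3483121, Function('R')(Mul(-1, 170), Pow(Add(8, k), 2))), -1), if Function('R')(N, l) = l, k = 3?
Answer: Rational(-1, 3483000) ≈ -2.8711e-7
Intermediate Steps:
Pow(Add(-3483121, Function('R')(Mul(-1, 170), Pow(Add(8, k), 2))), -1) = Pow(Add(-3483121, Pow(Add(8, 3), 2)), -1) = Pow(Add(-3483121, Pow(11, 2)), -1) = Pow(Add(-3483121, 121), -1) = Pow(-3483000, -1) = Rational(-1, 3483000)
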